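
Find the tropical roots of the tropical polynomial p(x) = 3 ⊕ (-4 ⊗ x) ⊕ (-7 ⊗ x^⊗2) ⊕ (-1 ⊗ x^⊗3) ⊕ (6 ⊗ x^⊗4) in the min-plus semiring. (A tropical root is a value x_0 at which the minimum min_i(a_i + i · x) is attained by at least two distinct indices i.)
Roots: {-7, -6, 3, 7}

Each tropical root is a break point of the lower envelope of the lines y = a_i + i · x (there are 5 lines, with slopes 0, 1, ..., 4). Only the lines that attain the minimum somewhere contribute to roots; other lines are dominated. Here the surviving (envelope) indices are i = 4, i = 3, i = 2, i = 1, i = 0.
Intersections between consecutive envelope lines give the roots: for adjacent envelope indices i < j the intersection is x = (a_i − a_j) / (j − i). Reading off the sorted break points: {-7, -6, 3, 7}.
Verification: at each break x_0, at least two indices attain the minimum of min_i(a_i + i · x_0).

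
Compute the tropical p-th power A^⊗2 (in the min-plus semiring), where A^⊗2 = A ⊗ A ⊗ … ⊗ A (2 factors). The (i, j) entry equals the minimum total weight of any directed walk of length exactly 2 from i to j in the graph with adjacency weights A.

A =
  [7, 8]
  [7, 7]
A^⊗2 =
  [14, 15]
  [14, 14]

Each entry (A^⊗2)_ij equals the minimum over all length-2 walks i = v_0 → v_1 → … → v_2 = j of Σ_t A[v_t][v_{t+1}]. For example, for (i, j) = (0, 1) we minimise over 2 possible intermediate vertex sequences; the minimum is 15, attained along the walk 0 → 0 → 1.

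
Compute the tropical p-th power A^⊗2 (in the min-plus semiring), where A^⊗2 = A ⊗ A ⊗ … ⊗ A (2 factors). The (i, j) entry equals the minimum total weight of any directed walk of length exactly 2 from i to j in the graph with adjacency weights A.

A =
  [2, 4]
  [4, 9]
A^⊗2 =
  [4, 6]
  [6, 8]

Each entry (A^⊗2)_ij equals the minimum over all length-2 walks i = v_0 → v_1 → … → v_2 = j of Σ_t A[v_t][v_{t+1}]. For example, for (i, j) = (0, 1) we minimise over 2 possible intermediate vertex sequences; the minimum is 6, attained along the walk 0 → 0 → 1.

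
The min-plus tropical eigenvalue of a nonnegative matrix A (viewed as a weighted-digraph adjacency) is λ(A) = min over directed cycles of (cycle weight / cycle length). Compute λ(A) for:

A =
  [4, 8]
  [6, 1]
λ(A) = 1

Enumerate directed cycles and compute their means (weight / length). Sample:
  cycle 0 → 0: weight = 4, length = 1, mean = 4/1 ≈ 4.000
  cycle 1 → 1: weight = 1, length = 1, mean = 1/1 ≈ 1.000
  cycle 0 → 1 → 0: weight = 14, length = 2, mean = 14/2 ≈ 7.000
  cycle 1 → 0 → 1: weight = 14, length = 2, mean = 14/2 ≈ 7.000
Minimum mean = 1.000, attained e.g. along the cycle 1 → 1 with weight 1 and length 1. So λ(A) = 1/1 = 1.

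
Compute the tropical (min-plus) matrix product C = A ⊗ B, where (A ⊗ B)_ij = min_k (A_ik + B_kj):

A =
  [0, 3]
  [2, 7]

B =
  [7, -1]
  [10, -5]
A ⊗ B =
  [7, -2]
  [9, 1]

Apply the min-plus product entry-by-entry:
  C[0][0] = min over k of (A[0][0] + B[0][0] = 0 + 7 = 7, A[0][1] + B[1][0] = 3 + 10 = 13) = 7 (attained at k = 0)
  C[0][1] = min over k of (A[0][0] + B[0][1] = 0 + -1 = -1, A[0][1] + B[1][1] = 3 + -5 = -2) = -2 (attained at k = 1)
  C[1][0] = min over k of (A[1][0] + B[0][0] = 2 + 7 = 9, A[1][1] + B[1][0] = 7 + 10 = 17) = 9 (attained at k = 0)
  C[1][1] = min over k of (A[1][0] + B[0][1] = 2 + -1 = 1, A[1][1] + B[1][1] = 7 + -5 = 2) = 1 (attained at k = 0)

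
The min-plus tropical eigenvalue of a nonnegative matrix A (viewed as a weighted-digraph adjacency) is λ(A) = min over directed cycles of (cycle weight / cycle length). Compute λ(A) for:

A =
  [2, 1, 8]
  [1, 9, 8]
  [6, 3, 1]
λ(A) = 1

Enumerate directed cycles and compute their means (weight / length). Sample:
  cycle 0 → 0: weight = 2, length = 1, mean = 2/1 ≈ 2.000
  cycle 1 → 1: weight = 9, length = 1, mean = 9/1 ≈ 9.000
  cycle 2 → 2: weight = 1, length = 1, mean = 1/1 ≈ 1.000
  cycle 0 → 1 → 0: weight = 2, length = 2, mean = 2/2 ≈ 1.000
  cycle 0 → 2 → 0: weight = 14, length = 2, mean = 14/2 ≈ 7.000
  cycle 1 → 0 → 1: weight = 2, length = 2, mean = 2/2 ≈ 1.000
Minimum mean = 1.000, attained e.g. along the cycle 2 → 2 with weight 1 and length 1. So λ(A) = 1/1 = 1.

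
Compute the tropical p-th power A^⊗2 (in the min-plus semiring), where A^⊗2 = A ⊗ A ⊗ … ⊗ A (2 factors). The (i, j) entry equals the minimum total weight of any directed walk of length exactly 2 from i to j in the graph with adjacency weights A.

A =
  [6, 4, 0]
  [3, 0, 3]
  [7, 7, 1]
A^⊗2 =
  [7, 4, 1]
  [3, 0, 3]
  [8, 7, 2]

Each entry (A^⊗2)_ij equals the minimum over all length-2 walks i = v_0 → v_1 → … → v_2 = j of Σ_t A[v_t][v_{t+1}]. For example, for (i, j) = (0, 2) we minimise over 3 possible intermediate vertex sequences; the minimum is 1, attained along the walk 0 → 2 → 2.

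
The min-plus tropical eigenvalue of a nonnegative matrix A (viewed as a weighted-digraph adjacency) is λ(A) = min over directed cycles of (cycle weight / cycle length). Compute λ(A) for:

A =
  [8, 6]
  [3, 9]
λ(A) = 9/2

Enumerate directed cycles and compute their means (weight / length). Sample:
  cycle 0 → 0: weight = 8, length = 1, mean = 8/1 ≈ 8.000
  cycle 1 → 1: weight = 9, length = 1, mean = 9/1 ≈ 9.000
  cycle 0 → 1 → 0: weight = 9, length = 2, mean = 9/2 ≈ 4.500
  cycle 1 → 0 → 1: weight = 9, length = 2, mean = 9/2 ≈ 4.500
Minimum mean = 4.500, attained e.g. along the cycle 0 → 1 → 0 with weight 9 and length 2. So λ(A) = 9/2 = 9/2.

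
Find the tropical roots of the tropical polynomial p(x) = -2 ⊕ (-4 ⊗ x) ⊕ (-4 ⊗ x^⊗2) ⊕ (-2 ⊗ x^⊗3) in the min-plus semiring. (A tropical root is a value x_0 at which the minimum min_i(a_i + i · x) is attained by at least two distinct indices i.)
Roots: {-2, 0, 2}

Each tropical root is a break point of the lower envelope of the lines y = a_i + i · x (there are 4 lines, with slopes 0, 1, ..., 3). Only the lines that attain the minimum somewhere contribute to roots; other lines are dominated. Here the surviving (envelope) indices are i = 3, i = 2, i = 1, i = 0.
Intersections between consecutive envelope lines give the roots: for adjacent envelope indices i < j the intersection is x = (a_i − a_j) / (j − i). Reading off the sorted break points: {-2, 0, 2}.
Verification: at each break x_0, at least two indices attain the minimum of min_i(a_i + i · x_0).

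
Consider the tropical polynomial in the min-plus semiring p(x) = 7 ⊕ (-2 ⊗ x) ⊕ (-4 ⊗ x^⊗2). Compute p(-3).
p(-3) = -10

A tropical monomial a ⊗ x^⊗i evaluates to a + i · x. Evaluating each term at x = -3:
  Term 0 contributes 7 + 0 · -3 = 7
  Term 1 contributes -2 + 1 · -3 = -5
  Term 2 contributes -4 + 2 · -3 = -10
p(-3) = ⊕ of these = min[7, -5, -10] = -10.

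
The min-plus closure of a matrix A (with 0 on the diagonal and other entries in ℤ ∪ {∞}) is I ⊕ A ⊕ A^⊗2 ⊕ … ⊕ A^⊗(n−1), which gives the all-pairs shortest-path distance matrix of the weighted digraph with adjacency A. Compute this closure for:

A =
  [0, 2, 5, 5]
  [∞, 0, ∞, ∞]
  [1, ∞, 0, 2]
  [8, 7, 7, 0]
Closure =
  [0, 2, 5, 5]
  [∞, 0, ∞, ∞]
  [1, 3, 0, 2]
  [8, 7, 7, 0]

This is the Floyd-Warshall all-pairs shortest-path computation. For each intermediate vertex k = 0, 1, …, 3, update dist[i][j] ← min(dist[i][j], dist[i][k] + dist[k][j]). The final matrix gives, for each (i, j), the minimum total weight of any directed path from i to j (possibly empty when i = j).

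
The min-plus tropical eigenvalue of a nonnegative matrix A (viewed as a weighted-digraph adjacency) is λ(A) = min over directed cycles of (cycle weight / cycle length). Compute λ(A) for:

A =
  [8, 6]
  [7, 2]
λ(A) = 2

Enumerate directed cycles and compute their means (weight / length). Sample:
  cycle 0 → 0: weight = 8, length = 1, mean = 8/1 ≈ 8.000
  cycle 1 → 1: weight = 2, length = 1, mean = 2/1 ≈ 2.000
  cycle 0 → 1 → 0: weight = 13, length = 2, mean = 13/2 ≈ 6.500
  cycle 1 → 0 → 1: weight = 13, length = 2, mean = 13/2 ≈ 6.500
Minimum mean = 2.000, attained e.g. along the cycle 1 → 1 with weight 2 and length 1. So λ(A) = 2/1 = 2.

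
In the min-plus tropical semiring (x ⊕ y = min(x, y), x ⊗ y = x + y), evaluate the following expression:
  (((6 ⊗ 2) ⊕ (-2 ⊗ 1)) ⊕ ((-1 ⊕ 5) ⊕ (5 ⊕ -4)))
(((6 ⊗ 2) ⊕ (-2 ⊗ 1)) ⊕ ((-1 ⊕ 5) ⊕ (5 ⊕ -4))) = -4

Expand innermost to outermost. Recall ⊕ takes the minimum of its arguments and ⊗ takes their sum. Working out the expression (((6 ⊗ 2) ⊕ (-2 ⊗ 1)) ⊕ ((-1 ⊕ 5) ⊕ (5 ⊕ -4))) gives -4.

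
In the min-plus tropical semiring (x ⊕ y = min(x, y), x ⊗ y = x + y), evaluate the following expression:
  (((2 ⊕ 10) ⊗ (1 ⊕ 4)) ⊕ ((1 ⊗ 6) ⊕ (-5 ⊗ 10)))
(((2 ⊕ 10) ⊗ (1 ⊕ 4)) ⊕ ((1 ⊗ 6) ⊕ (-5 ⊗ 10))) = 3

Expand innermost to outermost. Recall ⊕ takes the minimum of its arguments and ⊗ takes their sum. Working out the expression (((2 ⊕ 10) ⊗ (1 ⊕ 4)) ⊕ ((1 ⊗ 6) ⊕ (-5 ⊗ 10))) gives 3.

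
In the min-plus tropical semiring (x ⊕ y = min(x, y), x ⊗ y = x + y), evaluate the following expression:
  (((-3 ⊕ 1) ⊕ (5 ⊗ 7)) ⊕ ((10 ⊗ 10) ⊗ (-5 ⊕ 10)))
(((-3 ⊕ 1) ⊕ (5 ⊗ 7)) ⊕ ((10 ⊗ 10) ⊗ (-5 ⊕ 10))) = -3

Expand innermost to outermost. Recall ⊕ takes the minimum of its arguments and ⊗ takes their sum. Working out the expression (((-3 ⊕ 1) ⊕ (5 ⊗ 7)) ⊕ ((10 ⊗ 10) ⊗ (-5 ⊕ 10))) gives -3.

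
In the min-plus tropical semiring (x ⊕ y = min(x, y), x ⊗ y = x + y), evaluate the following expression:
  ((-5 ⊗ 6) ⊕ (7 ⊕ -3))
((-5 ⊗ 6) ⊕ (7 ⊕ -3)) = -3

Expand innermost to outermost. Recall ⊕ takes the minimum of its arguments and ⊗ takes their sum. Working out the expression ((-5 ⊗ 6) ⊕ (7 ⊕ -3)) gives -3.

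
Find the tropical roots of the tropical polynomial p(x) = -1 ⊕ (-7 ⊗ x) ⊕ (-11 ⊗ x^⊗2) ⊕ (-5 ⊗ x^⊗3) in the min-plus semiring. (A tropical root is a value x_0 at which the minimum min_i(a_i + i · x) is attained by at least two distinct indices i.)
Roots: {-6, 4, 6}

Each tropical root is a break point of the lower envelope of the lines y = a_i + i · x (there are 4 lines, with slopes 0, 1, ..., 3). Only the lines that attain the minimum somewhere contribute to roots; other lines are dominated. Here the surviving (envelope) indices are i = 3, i = 2, i = 1, i = 0.
Intersections between consecutive envelope lines give the roots: for adjacent envelope indices i < j the intersection is x = (a_i − a_j) / (j − i). Reading off the sorted break points: {-6, 4, 6}.
Verification: at each break x_0, at least two indices attain the minimum of min_i(a_i + i · x_0).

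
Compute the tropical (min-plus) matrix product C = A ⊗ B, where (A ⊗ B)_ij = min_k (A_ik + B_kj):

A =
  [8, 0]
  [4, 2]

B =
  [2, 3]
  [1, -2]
A ⊗ B =
  [1, -2]
  [3, 0]

Apply the min-plus product entry-by-entry:
  C[0][0] = min over k of (A[0][0] + B[0][0] = 8 + 2 = 10, A[0][1] + B[1][0] = 0 + 1 = 1) = 1 (attained at k = 1)
  C[0][1] = min over k of (A[0][0] + B[0][1] = 8 + 3 = 11, A[0][1] + B[1][1] = 0 + -2 = -2) = -2 (attained at k = 1)
  C[1][0] = min over k of (A[1][0] + B[0][0] = 4 + 2 = 6, A[1][1] + B[1][0] = 2 + 1 = 3) = 3 (attained at k = 1)
  C[1][1] = min over k of (A[1][0] + B[0][1] = 4 + 3 = 7, A[1][1] + B[1][1] = 2 + -2 = 0) = 0 (attained at k = 1)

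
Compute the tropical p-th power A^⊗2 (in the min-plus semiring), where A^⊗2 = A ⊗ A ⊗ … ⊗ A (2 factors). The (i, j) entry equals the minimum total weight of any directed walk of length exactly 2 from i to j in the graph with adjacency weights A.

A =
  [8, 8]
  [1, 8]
A^⊗2 =
  [9, 16]
  [9, 9]

Each entry (A^⊗2)_ij equals the minimum over all length-2 walks i = v_0 → v_1 → … → v_2 = j of Σ_t A[v_t][v_{t+1}]. For example, for (i, j) = (0, 1) we minimise over 2 possible intermediate vertex sequences; the minimum is 16, attained along the walk 0 → 0 → 1.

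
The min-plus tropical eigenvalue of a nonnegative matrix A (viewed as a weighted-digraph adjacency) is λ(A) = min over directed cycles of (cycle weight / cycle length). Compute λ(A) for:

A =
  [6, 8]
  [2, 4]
λ(A) = 4

Enumerate directed cycles and compute their means (weight / length). Sample:
  cycle 0 → 0: weight = 6, length = 1, mean = 6/1 ≈ 6.000
  cycle 1 → 1: weight = 4, length = 1, mean = 4/1 ≈ 4.000
  cycle 0 → 1 → 0: weight = 10, length = 2, mean = 10/2 ≈ 5.000
  cycle 1 → 0 → 1: weight = 10, length = 2, mean = 10/2 ≈ 5.000
Minimum mean = 4.000, attained e.g. along the cycle 1 → 1 with weight 4 and length 1. So λ(A) = 4/1 = 4.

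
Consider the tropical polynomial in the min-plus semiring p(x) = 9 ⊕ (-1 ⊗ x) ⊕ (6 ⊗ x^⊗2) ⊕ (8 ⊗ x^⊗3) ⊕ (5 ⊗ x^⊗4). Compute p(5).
p(5) = 4

A tropical monomial a ⊗ x^⊗i evaluates to a + i · x. Evaluating each term at x = 5:
  Term 0 contributes 9 + 0 · 5 = 9
  Term 1 contributes -1 + 1 · 5 = 4
  Term 2 contributes 6 + 2 · 5 = 16
  Term 3 contributes 8 + 3 · 5 = 23
  Term 4 contributes 5 + 4 · 5 = 25
p(5) = ⊕ of these = min[9, 4, 16, 23, 25] = 4.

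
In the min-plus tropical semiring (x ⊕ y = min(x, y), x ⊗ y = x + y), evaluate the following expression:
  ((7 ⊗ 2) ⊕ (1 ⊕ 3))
((7 ⊗ 2) ⊕ (1 ⊕ 3)) = 1

Expand innermost to outermost. Recall ⊕ takes the minimum of its arguments and ⊗ takes their sum. Working out the expression ((7 ⊗ 2) ⊕ (1 ⊕ 3)) gives 1.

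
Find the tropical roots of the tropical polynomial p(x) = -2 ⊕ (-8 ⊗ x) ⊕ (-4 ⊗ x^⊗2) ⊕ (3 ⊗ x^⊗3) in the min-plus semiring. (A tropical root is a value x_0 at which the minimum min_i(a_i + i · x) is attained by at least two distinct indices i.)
Roots: {-7, -4, 6}

Each tropical root is a break point of the lower envelope of the lines y = a_i + i · x (there are 4 lines, with slopes 0, 1, ..., 3). Only the lines that attain the minimum somewhere contribute to roots; other lines are dominated. Here the surviving (envelope) indices are i = 3, i = 2, i = 1, i = 0.
Intersections between consecutive envelope lines give the roots: for adjacent envelope indices i < j the intersection is x = (a_i − a_j) / (j − i). Reading off the sorted break points: {-7, -4, 6}.
Verification: at each break x_0, at least two indices attain the minimum of min_i(a_i + i · x_0).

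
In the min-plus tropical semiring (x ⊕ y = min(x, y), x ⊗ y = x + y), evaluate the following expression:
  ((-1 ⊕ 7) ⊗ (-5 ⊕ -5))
((-1 ⊕ 7) ⊗ (-5 ⊕ -5)) = -6

Expand innermost to outermost. Recall ⊕ takes the minimum of its arguments and ⊗ takes their sum. Working out the expression ((-1 ⊕ 7) ⊗ (-5 ⊕ -5)) gives -6.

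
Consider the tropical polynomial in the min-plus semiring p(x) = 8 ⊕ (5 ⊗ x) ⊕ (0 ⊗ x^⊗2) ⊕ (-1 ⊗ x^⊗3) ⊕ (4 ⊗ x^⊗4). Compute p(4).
p(4) = 8

A tropical monomial a ⊗ x^⊗i evaluates to a + i · x. Evaluating each term at x = 4:
  Term 0 contributes 8 + 0 · 4 = 8
  Term 1 contributes 5 + 1 · 4 = 9
  Term 2 contributes 0 + 2 · 4 = 8
  Term 3 contributes -1 + 3 · 4 = 11
  Term 4 contributes 4 + 4 · 4 = 20
p(4) = ⊕ of these = min[8, 9, 8, 11, 20] = 8.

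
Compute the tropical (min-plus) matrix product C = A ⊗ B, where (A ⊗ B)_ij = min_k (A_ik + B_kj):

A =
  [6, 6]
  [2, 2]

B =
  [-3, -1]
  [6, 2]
A ⊗ B =
  [3, 5]
  [-1, 1]

Apply the min-plus product entry-by-entry:
  C[0][0] = min over k of (A[0][0] + B[0][0] = 6 + -3 = 3, A[0][1] + B[1][0] = 6 + 6 = 12) = 3 (attained at k = 0)
  C[0][1] = min over k of (A[0][0] + B[0][1] = 6 + -1 = 5, A[0][1] + B[1][1] = 6 + 2 = 8) = 5 (attained at k = 0)
  C[1][0] = min over k of (A[1][0] + B[0][0] = 2 + -3 = -1, A[1][1] + B[1][0] = 2 + 6 = 8) = -1 (attained at k = 0)
  C[1][1] = min over k of (A[1][0] + B[0][1] = 2 + -1 = 1, A[1][1] + B[1][1] = 2 + 2 = 4) = 1 (attained at k = 0)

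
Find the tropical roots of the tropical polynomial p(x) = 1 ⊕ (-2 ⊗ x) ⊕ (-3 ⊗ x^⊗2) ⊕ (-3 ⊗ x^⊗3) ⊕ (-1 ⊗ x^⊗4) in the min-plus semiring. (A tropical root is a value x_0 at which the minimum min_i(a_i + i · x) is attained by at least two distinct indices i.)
Roots: {-2, 0, 1, 3}

Each tropical root is a break point of the lower envelope of the lines y = a_i + i · x (there are 5 lines, with slopes 0, 1, ..., 4). Only the lines that attain the minimum somewhere contribute to roots; other lines are dominated. Here the surviving (envelope) indices are i = 4, i = 3, i = 2, i = 1, i = 0.
Intersections between consecutive envelope lines give the roots: for adjacent envelope indices i < j the intersection is x = (a_i − a_j) / (j − i). Reading off the sorted break points: {-2, 0, 1, 3}.
Verification: at each break x_0, at least two indices attain the minimum of min_i(a_i + i · x_0).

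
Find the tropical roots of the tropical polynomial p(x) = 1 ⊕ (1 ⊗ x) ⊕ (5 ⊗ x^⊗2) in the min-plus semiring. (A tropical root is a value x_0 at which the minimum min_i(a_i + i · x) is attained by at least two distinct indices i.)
Roots: {-4, 0}

Each tropical root is a break point of the lower envelope of the lines y = a_i + i · x (there are 3 lines, with slopes 0, 1, ..., 2). Only the lines that attain the minimum somewhere contribute to roots; other lines are dominated. Here the surviving (envelope) indices are i = 2, i = 1, i = 0.
Intersections between consecutive envelope lines give the roots: for adjacent envelope indices i < j the intersection is x = (a_i − a_j) / (j − i). Reading off the sorted break points: {-4, 0}.
Verification: at each break x_0, at least two indices attain the minimum of min_i(a_i + i · x_0).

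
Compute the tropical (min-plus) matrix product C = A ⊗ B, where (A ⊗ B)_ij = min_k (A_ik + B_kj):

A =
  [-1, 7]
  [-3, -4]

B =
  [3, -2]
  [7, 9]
A ⊗ B =
  [2, -3]
  [0, -5]

Apply the min-plus product entry-by-entry:
  C[0][0] = min over k of (A[0][0] + B[0][0] = -1 + 3 = 2, A[0][1] + B[1][0] = 7 + 7 = 14) = 2 (attained at k = 0)
  C[0][1] = min over k of (A[0][0] + B[0][1] = -1 + -2 = -3, A[0][1] + B[1][1] = 7 + 9 = 16) = -3 (attained at k = 0)
  C[1][0] = min over k of (A[1][0] + B[0][0] = -3 + 3 = 0, A[1][1] + B[1][0] = -4 + 7 = 3) = 0 (attained at k = 0)
  C[1][1] = min over k of (A[1][0] + B[0][1] = -3 + -2 = -5, A[1][1] + B[1][1] = -4 + 9 = 5) = -5 (attained at k = 0)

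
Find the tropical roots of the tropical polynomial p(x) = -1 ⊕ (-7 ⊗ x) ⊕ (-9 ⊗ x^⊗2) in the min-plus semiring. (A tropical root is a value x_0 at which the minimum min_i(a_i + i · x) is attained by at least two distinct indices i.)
Roots: {2, 6}

Each tropical root is a break point of the lower envelope of the lines y = a_i + i · x (there are 3 lines, with slopes 0, 1, ..., 2). Only the lines that attain the minimum somewhere contribute to roots; other lines are dominated. Here the surviving (envelope) indices are i = 2, i = 1, i = 0.
Intersections between consecutive envelope lines give the roots: for adjacent envelope indices i < j the intersection is x = (a_i − a_j) / (j − i). Reading off the sorted break points: {2, 6}.
Verification: at each break x_0, at least two indices attain the minimum of min_i(a_i + i · x_0).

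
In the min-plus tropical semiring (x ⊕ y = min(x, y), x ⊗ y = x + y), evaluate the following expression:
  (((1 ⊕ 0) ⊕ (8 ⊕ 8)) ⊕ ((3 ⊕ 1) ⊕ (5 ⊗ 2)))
(((1 ⊕ 0) ⊕ (8 ⊕ 8)) ⊕ ((3 ⊕ 1) ⊕ (5 ⊗ 2))) = 0

Expand innermost to outermost. Recall ⊕ takes the minimum of its arguments and ⊗ takes their sum. Working out the expression (((1 ⊕ 0) ⊕ (8 ⊕ 8)) ⊕ ((3 ⊕ 1) ⊕ (5 ⊗ 2))) gives 0.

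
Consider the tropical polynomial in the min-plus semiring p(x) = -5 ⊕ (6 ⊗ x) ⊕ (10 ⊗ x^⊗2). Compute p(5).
p(5) = -5

A tropical monomial a ⊗ x^⊗i evaluates to a + i · x. Evaluating each term at x = 5:
  Term 0 contributes -5 + 0 · 5 = -5
  Term 1 contributes 6 + 1 · 5 = 11
  Term 2 contributes 10 + 2 · 5 = 20
p(5) = ⊕ of these = min[-5, 11, 20] = -5.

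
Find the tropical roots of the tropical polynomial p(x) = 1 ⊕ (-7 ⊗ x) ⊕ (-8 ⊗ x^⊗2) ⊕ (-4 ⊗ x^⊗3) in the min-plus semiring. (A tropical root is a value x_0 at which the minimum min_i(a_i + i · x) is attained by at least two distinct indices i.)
Roots: {-4, 1, 8}

Each tropical root is a break point of the lower envelope of the lines y = a_i + i · x (there are 4 lines, with slopes 0, 1, ..., 3). Only the lines that attain the minimum somewhere contribute to roots; other lines are dominated. Here the surviving (envelope) indices are i = 3, i = 2, i = 1, i = 0.
Intersections between consecutive envelope lines give the roots: for adjacent envelope indices i < j the intersection is x = (a_i − a_j) / (j − i). Reading off the sorted break points: {-4, 1, 8}.
Verification: at each break x_0, at least two indices attain the minimum of min_i(a_i + i · x_0).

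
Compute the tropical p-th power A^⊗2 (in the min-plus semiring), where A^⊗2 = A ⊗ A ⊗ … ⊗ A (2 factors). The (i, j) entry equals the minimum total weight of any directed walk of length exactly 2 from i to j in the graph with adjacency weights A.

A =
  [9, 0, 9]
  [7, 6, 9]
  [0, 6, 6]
A^⊗2 =
  [7, 6, 9]
  [9, 7, 15]
  [6, 0, 9]

Each entry (A^⊗2)_ij equals the minimum over all length-2 walks i = v_0 → v_1 → … → v_2 = j of Σ_t A[v_t][v_{t+1}]. For example, for (i, j) = (0, 2) we minimise over 3 possible intermediate vertex sequences; the minimum is 9, attained along the walk 0 → 1 → 2.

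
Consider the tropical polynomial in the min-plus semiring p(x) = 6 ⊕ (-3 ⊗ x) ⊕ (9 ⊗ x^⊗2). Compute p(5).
p(5) = 2

A tropical monomial a ⊗ x^⊗i evaluates to a + i · x. Evaluating each term at x = 5:
  Term 0 contributes 6 + 0 · 5 = 6
  Term 1 contributes -3 + 1 · 5 = 2
  Term 2 contributes 9 + 2 · 5 = 19
p(5) = ⊕ of these = min[6, 2, 19] = 2.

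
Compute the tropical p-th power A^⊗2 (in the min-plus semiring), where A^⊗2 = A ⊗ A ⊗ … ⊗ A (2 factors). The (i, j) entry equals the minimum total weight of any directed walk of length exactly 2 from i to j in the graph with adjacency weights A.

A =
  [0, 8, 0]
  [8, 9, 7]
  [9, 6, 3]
A^⊗2 =
  [0, 6, 0]
  [8, 13, 8]
  [9, 9, 6]

Each entry (A^⊗2)_ij equals the minimum over all length-2 walks i = v_0 → v_1 → … → v_2 = j of Σ_t A[v_t][v_{t+1}]. For example, for (i, j) = (0, 2) we minimise over 3 possible intermediate vertex sequences; the minimum is 0, attained along the walk 0 → 0 → 2.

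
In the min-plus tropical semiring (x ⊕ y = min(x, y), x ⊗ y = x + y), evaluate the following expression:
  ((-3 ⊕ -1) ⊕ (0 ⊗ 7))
((-3 ⊕ -1) ⊕ (0 ⊗ 7)) = -3

Expand innermost to outermost. Recall ⊕ takes the minimum of its arguments and ⊗ takes their sum. Working out the expression ((-3 ⊕ -1) ⊕ (0 ⊗ 7)) gives -3.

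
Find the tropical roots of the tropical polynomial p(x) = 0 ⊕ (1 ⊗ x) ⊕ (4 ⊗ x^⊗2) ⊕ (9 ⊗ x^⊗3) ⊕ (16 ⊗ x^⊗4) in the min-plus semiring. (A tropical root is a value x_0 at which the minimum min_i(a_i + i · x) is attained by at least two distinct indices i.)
Roots: {-7, -5, -3, -1}

Each tropical root is a break point of the lower envelope of the lines y = a_i + i · x (there are 5 lines, with slopes 0, 1, ..., 4). Only the lines that attain the minimum somewhere contribute to roots; other lines are dominated. Here the surviving (envelope) indices are i = 4, i = 3, i = 2, i = 1, i = 0.
Intersections between consecutive envelope lines give the roots: for adjacent envelope indices i < j the intersection is x = (a_i − a_j) / (j − i). Reading off the sorted break points: {-7, -5, -3, -1}.
Verification: at each break x_0, at least two indices attain the minimum of min_i(a_i + i · x_0).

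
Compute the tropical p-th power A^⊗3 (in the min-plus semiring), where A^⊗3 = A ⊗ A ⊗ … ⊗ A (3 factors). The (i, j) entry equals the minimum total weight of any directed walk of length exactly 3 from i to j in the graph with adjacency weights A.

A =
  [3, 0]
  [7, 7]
A^⊗3 =
  [9, 6]
  [13, 10]

Each entry (A^⊗3)_ij equals the minimum over all length-3 walks i = v_0 → v_1 → … → v_3 = j of Σ_t A[v_t][v_{t+1}]. For example, for (i, j) = (0, 1) we minimise over 4 possible intermediate vertex sequences; the minimum is 6, attained along the walk 0 → 0 → 0 → 1.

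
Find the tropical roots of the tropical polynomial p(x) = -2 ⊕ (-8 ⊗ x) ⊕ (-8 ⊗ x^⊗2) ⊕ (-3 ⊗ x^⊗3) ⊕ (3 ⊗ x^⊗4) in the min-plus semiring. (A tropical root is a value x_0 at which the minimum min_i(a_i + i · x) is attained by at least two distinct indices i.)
Roots: {-6, -5, 0, 6}

Each tropical root is a break point of the lower envelope of the lines y = a_i + i · x (there are 5 lines, with slopes 0, 1, ..., 4). Only the lines that attain the minimum somewhere contribute to roots; other lines are dominated. Here the surviving (envelope) indices are i = 4, i = 3, i = 2, i = 1, i = 0.
Intersections between consecutive envelope lines give the roots: for adjacent envelope indices i < j the intersection is x = (a_i − a_j) / (j − i). Reading off the sorted break points: {-6, -5, 0, 6}.
Verification: at each break x_0, at least two indices attain the minimum of min_i(a_i + i · x_0).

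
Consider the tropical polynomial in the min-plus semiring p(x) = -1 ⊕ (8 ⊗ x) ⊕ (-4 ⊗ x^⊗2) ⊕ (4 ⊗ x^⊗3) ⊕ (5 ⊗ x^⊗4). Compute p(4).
p(4) = -1

A tropical monomial a ⊗ x^⊗i evaluates to a + i · x. Evaluating each term at x = 4:
  Term 0 contributes -1 + 0 · 4 = -1
  Term 1 contributes 8 + 1 · 4 = 12
  Term 2 contributes -4 + 2 · 4 = 4
  Term 3 contributes 4 + 3 · 4 = 16
  Term 4 contributes 5 + 4 · 4 = 21
p(4) = ⊕ of these = min[-1, 12, 4, 16, 21] = -1.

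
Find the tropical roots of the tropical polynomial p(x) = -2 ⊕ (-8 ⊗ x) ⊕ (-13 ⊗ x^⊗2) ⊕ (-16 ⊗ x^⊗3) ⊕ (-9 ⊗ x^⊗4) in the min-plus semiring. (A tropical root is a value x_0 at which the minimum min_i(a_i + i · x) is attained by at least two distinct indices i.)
Roots: {-7, 3, 5, 6}

Each tropical root is a break point of the lower envelope of the lines y = a_i + i · x (there are 5 lines, with slopes 0, 1, ..., 4). Only the lines that attain the minimum somewhere contribute to roots; other lines are dominated. Here the surviving (envelope) indices are i = 4, i = 3, i = 2, i = 1, i = 0.
Intersections between consecutive envelope lines give the roots: for adjacent envelope indices i < j the intersection is x = (a_i − a_j) / (j − i). Reading off the sorted break points: {-7, 3, 5, 6}.
Verification: at each break x_0, at least two indices attain the minimum of min_i(a_i + i · x_0).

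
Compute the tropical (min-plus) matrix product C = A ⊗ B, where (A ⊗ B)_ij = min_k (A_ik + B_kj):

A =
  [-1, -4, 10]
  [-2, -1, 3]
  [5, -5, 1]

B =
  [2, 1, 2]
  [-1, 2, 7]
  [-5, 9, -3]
A ⊗ B =
  [-5, -2, 1]
  [-2, -1, 0]
  [-6, -3, -2]

Apply the min-plus product entry-by-entry:
  C[0][0] = min over k of (A[0][0] + B[0][0] = -1 + 2 = 1, A[0][1] + B[1][0] = -4 + -1 = -5, A[0][2] + B[2][0] = 10 + -5 = 5) = -5 (attained at k = 1)
  C[0][1] = min over k of (A[0][0] + B[0][1] = -1 + 1 = 0, A[0][1] + B[1][1] = -4 + 2 = -2, A[0][2] + B[2][1] = 10 + 9 = 19) = -2 (attained at k = 1)
  C[0][2] = min over k of (A[0][0] + B[0][2] = -1 + 2 = 1, A[0][1] + B[1][2] = -4 + 7 = 3, A[0][2] + B[2][2] = 10 + -3 = 7) = 1 (attained at k = 0)
  C[1][0] = min over k of (A[1][0] + B[0][0] = -2 + 2 = 0, A[1][1] + B[1][0] = -1 + -1 = -2, A[1][2] + B[2][0] = 3 + -5 = -2) = -2 (attained at k = 1)
  C[1][1] = min over k of (A[1][0] + B[0][1] = -2 + 1 = -1, A[1][1] + B[1][1] = -1 + 2 = 1, A[1][2] + B[2][1] = 3 + 9 = 12) = -1 (attained at k = 0)
  C[1][2] = min over k of (A[1][0] + B[0][2] = -2 + 2 = 0, A[1][1] + B[1][2] = -1 + 7 = 6, A[1][2] + B[2][2] = 3 + -3 = 0) = 0 (attained at k = 0)
  C[2][0] = min over k of (A[2][0] + B[0][0] = 5 + 2 = 7, A[2][1] + B[1][0] = -5 + -1 = -6, A[2][2] + B[2][0] = 1 + -5 = -4) = -6 (attained at k = 1)
  C[2][1] = min over k of (A[2][0] + B[0][1] = 5 + 1 = 6, A[2][1] + B[1][1] = -5 + 2 = -3, A[2][2] + B[2][1] = 1 + 9 = 10) = -3 (attained at k = 1)
  C[2][2] = min over k of (A[2][0] + B[0][2] = 5 + 2 = 7, A[2][1] + B[1][2] = -5 + 7 = 2, A[2][2] + B[2][2] = 1 + -3 = -2) = -2 (attained at k = 2)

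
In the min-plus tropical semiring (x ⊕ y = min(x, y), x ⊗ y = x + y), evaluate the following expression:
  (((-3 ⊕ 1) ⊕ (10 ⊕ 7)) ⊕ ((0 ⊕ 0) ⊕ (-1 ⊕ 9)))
(((-3 ⊕ 1) ⊕ (10 ⊕ 7)) ⊕ ((0 ⊕ 0) ⊕ (-1 ⊕ 9))) = -3

Expand innermost to outermost. Recall ⊕ takes the minimum of its arguments and ⊗ takes their sum. Working out the expression (((-3 ⊕ 1) ⊕ (10 ⊕ 7)) ⊕ ((0 ⊕ 0) ⊕ (-1 ⊕ 9))) gives -3.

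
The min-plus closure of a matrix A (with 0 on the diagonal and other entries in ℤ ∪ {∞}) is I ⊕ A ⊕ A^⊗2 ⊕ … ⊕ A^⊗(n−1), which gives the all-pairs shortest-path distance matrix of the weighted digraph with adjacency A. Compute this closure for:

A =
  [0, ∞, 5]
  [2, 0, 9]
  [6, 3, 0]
Closure =
  [0, 8, 5]
  [2, 0, 7]
  [5, 3, 0]

This is the Floyd-Warshall all-pairs shortest-path computation. For each intermediate vertex k = 0, 1, …, 2, update dist[i][j] ← min(dist[i][j], dist[i][k] + dist[k][j]). The final matrix gives, for each (i, j), the minimum total weight of any directed path from i to j (possibly empty when i = j).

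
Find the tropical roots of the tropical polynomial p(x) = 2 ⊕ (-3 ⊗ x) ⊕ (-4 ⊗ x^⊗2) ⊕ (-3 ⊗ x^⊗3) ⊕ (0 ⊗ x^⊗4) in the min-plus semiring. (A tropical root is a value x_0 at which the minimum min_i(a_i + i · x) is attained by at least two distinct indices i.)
Roots: {-3, -1, 1, 5}

Each tropical root is a break point of the lower envelope of the lines y = a_i + i · x (there are 5 lines, with slopes 0, 1, ..., 4). Only the lines that attain the minimum somewhere contribute to roots; other lines are dominated. Here the surviving (envelope) indices are i = 4, i = 3, i = 2, i = 1, i = 0.
Intersections between consecutive envelope lines give the roots: for adjacent envelope indices i < j the intersection is x = (a_i − a_j) / (j − i). Reading off the sorted break points: {-3, -1, 1, 5}.
Verification: at each break x_0, at least two indices attain the minimum of min_i(a_i + i · x_0).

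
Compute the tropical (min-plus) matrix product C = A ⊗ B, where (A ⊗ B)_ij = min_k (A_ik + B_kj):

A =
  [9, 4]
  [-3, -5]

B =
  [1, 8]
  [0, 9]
A ⊗ B =
  [4, 13]
  [-5, 4]

Apply the min-plus product entry-by-entry:
  C[0][0] = min over k of (A[0][0] + B[0][0] = 9 + 1 = 10, A[0][1] + B[1][0] = 4 + 0 = 4) = 4 (attained at k = 1)
  C[0][1] = min over k of (A[0][0] + B[0][1] = 9 + 8 = 17, A[0][1] + B[1][1] = 4 + 9 = 13) = 13 (attained at k = 1)
  C[1][0] = min over k of (A[1][0] + B[0][0] = -3 + 1 = -2, A[1][1] + B[1][0] = -5 + 0 = -5) = -5 (attained at k = 1)
  C[1][1] = min over k of (A[1][0] + B[0][1] = -3 + 8 = 5, A[1][1] + B[1][1] = -5 + 9 = 4) = 4 (attained at k = 1)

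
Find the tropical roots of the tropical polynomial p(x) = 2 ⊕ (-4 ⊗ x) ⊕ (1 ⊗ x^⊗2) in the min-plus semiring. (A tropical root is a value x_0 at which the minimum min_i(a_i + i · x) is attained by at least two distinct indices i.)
Roots: {-5, 6}

Each tropical root is a break point of the lower envelope of the lines y = a_i + i · x (there are 3 lines, with slopes 0, 1, ..., 2). Only the lines that attain the minimum somewhere contribute to roots; other lines are dominated. Here the surviving (envelope) indices are i = 2, i = 1, i = 0.
Intersections between consecutive envelope lines give the roots: for adjacent envelope indices i < j the intersection is x = (a_i − a_j) / (j − i). Reading off the sorted break points: {-5, 6}.
Verification: at each break x_0, at least two indices attain the minimum of min_i(a_i + i · x_0).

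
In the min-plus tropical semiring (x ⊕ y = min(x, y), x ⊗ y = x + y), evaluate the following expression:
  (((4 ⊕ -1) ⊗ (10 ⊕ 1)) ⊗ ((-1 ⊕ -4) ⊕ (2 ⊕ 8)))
(((4 ⊕ -1) ⊗ (10 ⊕ 1)) ⊗ ((-1 ⊕ -4) ⊕ (2 ⊕ 8))) = -4

Expand innermost to outermost. Recall ⊕ takes the minimum of its arguments and ⊗ takes their sum. Working out the expression (((4 ⊕ -1) ⊗ (10 ⊕ 1)) ⊗ ((-1 ⊕ -4) ⊕ (2 ⊕ 8))) gives -4.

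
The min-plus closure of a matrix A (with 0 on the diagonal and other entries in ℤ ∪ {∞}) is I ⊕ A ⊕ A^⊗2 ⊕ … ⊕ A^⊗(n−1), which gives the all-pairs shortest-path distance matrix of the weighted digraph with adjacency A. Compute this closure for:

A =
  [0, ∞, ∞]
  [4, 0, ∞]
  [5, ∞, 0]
Closure =
  [0, ∞, ∞]
  [4, 0, ∞]
  [5, ∞, 0]

This is the Floyd-Warshall all-pairs shortest-path computation. For each intermediate vertex k = 0, 1, …, 2, update dist[i][j] ← min(dist[i][j], dist[i][k] + dist[k][j]). The final matrix gives, for each (i, j), the minimum total weight of any directed path from i to j (possibly empty when i = j).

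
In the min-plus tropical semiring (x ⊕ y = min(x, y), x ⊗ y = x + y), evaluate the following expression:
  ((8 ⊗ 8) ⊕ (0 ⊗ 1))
((8 ⊗ 8) ⊕ (0 ⊗ 1)) = 1

Expand innermost to outermost. Recall ⊕ takes the minimum of its arguments and ⊗ takes their sum. Working out the expression ((8 ⊗ 8) ⊕ (0 ⊗ 1)) gives 1.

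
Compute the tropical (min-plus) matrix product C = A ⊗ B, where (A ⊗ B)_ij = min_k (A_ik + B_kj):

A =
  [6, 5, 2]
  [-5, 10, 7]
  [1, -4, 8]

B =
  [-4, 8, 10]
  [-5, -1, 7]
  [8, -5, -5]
A ⊗ B =
  [0, -3, -3]
  [-9, 2, 2]
  [-9, -5, 3]

Apply the min-plus product entry-by-entry:
  C[0][0] = min over k of (A[0][0] + B[0][0] = 6 + -4 = 2, A[0][1] + B[1][0] = 5 + -5 = 0, A[0][2] + B[2][0] = 2 + 8 = 10) = 0 (attained at k = 1)
  C[0][1] = min over k of (A[0][0] + B[0][1] = 6 + 8 = 14, A[0][1] + B[1][1] = 5 + -1 = 4, A[0][2] + B[2][1] = 2 + -5 = -3) = -3 (attained at k = 2)
  C[0][2] = min over k of (A[0][0] + B[0][2] = 6 + 10 = 16, A[0][1] + B[1][2] = 5 + 7 = 12, A[0][2] + B[2][2] = 2 + -5 = -3) = -3 (attained at k = 2)
  C[1][0] = min over k of (A[1][0] + B[0][0] = -5 + -4 = -9, A[1][1] + B[1][0] = 10 + -5 = 5, A[1][2] + B[2][0] = 7 + 8 = 15) = -9 (attained at k = 0)
  C[1][1] = min over k of (A[1][0] + B[0][1] = -5 + 8 = 3, A[1][1] + B[1][1] = 10 + -1 = 9, A[1][2] + B[2][1] = 7 + -5 = 2) = 2 (attained at k = 2)
  C[1][2] = min over k of (A[1][0] + B[0][2] = -5 + 10 = 5, A[1][1] + B[1][2] = 10 + 7 = 17, A[1][2] + B[2][2] = 7 + -5 = 2) = 2 (attained at k = 2)
  C[2][0] = min over k of (A[2][0] + B[0][0] = 1 + -4 = -3, A[2][1] + B[1][0] = -4 + -5 = -9, A[2][2] + B[2][0] = 8 + 8 = 16) = -9 (attained at k = 1)
  C[2][1] = min over k of (A[2][0] + B[0][1] = 1 + 8 = 9, A[2][1] + B[1][1] = -4 + -1 = -5, A[2][2] + B[2][1] = 8 + -5 = 3) = -5 (attained at k = 1)
  C[2][2] = min over k of (A[2][0] + B[0][2] = 1 + 10 = 11, A[2][1] + B[1][2] = -4 + 7 = 3, A[2][2] + B[2][2] = 8 + -5 = 3) = 3 (attained at k = 1)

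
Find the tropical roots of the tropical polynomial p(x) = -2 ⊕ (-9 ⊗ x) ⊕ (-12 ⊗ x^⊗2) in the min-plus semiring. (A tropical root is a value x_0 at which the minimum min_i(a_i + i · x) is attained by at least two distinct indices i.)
Roots: {3, 7}

Each tropical root is a break point of the lower envelope of the lines y = a_i + i · x (there are 3 lines, with slopes 0, 1, ..., 2). Only the lines that attain the minimum somewhere contribute to roots; other lines are dominated. Here the surviving (envelope) indices are i = 2, i = 1, i = 0.
Intersections between consecutive envelope lines give the roots: for adjacent envelope indices i < j the intersection is x = (a_i − a_j) / (j − i). Reading off the sorted break points: {3, 7}.
Verification: at each break x_0, at least two indices attain the minimum of min_i(a_i + i · x_0).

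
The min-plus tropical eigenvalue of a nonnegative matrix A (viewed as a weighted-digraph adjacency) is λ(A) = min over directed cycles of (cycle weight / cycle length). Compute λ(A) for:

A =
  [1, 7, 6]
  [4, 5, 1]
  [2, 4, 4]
λ(A) = 1

Enumerate directed cycles and compute their means (weight / length). Sample:
  cycle 0 → 0: weight = 1, length = 1, mean = 1/1 ≈ 1.000
  cycle 1 → 1: weight = 5, length = 1, mean = 5/1 ≈ 5.000
  cycle 2 → 2: weight = 4, length = 1, mean = 4/1 ≈ 4.000
  cycle 0 → 1 → 0: weight = 11, length = 2, mean = 11/2 ≈ 5.500
  cycle 0 → 2 → 0: weight = 8, length = 2, mean = 8/2 ≈ 4.000
  cycle 1 → 0 → 1: weight = 11, length = 2, mean = 11/2 ≈ 5.500
Minimum mean = 1.000, attained e.g. along the cycle 0 → 0 with weight 1 and length 1. So λ(A) = 1/1 = 1.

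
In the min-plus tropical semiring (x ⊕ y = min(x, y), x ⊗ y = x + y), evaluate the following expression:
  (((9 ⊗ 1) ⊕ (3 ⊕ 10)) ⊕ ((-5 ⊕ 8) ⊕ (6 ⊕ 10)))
(((9 ⊗ 1) ⊕ (3 ⊕ 10)) ⊕ ((-5 ⊕ 8) ⊕ (6 ⊕ 10))) = -5

Expand innermost to outermost. Recall ⊕ takes the minimum of its arguments and ⊗ takes their sum. Working out the expression (((9 ⊗ 1) ⊕ (3 ⊕ 10)) ⊕ ((-5 ⊕ 8) ⊕ (6 ⊕ 10))) gives -5.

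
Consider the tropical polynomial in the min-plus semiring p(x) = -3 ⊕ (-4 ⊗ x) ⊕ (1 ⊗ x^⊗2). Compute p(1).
p(1) = -3

A tropical monomial a ⊗ x^⊗i evaluates to a + i · x. Evaluating each term at x = 1:
  Term 0 contributes -3 + 0 · 1 = -3
  Term 1 contributes -4 + 1 · 1 = -3
  Term 2 contributes 1 + 2 · 1 = 3
p(1) = ⊕ of these = min[-3, -3, 3] = -3.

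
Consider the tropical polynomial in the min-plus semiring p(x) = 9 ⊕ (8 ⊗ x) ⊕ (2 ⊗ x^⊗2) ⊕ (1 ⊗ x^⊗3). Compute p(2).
p(2) = 6

A tropical monomial a ⊗ x^⊗i evaluates to a + i · x. Evaluating each term at x = 2:
  Term 0 contributes 9 + 0 · 2 = 9
  Term 1 contributes 8 + 1 · 2 = 10
  Term 2 contributes 2 + 2 · 2 = 6
  Term 3 contributes 1 + 3 · 2 = 7
p(2) = ⊕ of these = min[9, 10, 6, 7] = 6.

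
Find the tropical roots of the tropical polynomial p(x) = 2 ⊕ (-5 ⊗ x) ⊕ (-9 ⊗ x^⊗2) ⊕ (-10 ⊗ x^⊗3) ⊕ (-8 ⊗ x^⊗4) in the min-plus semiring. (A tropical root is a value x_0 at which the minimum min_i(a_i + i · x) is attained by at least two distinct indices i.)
Roots: {-2, 1, 4, 7}

Each tropical root is a break point of the lower envelope of the lines y = a_i + i · x (there are 5 lines, with slopes 0, 1, ..., 4). Only the lines that attain the minimum somewhere contribute to roots; other lines are dominated. Here the surviving (envelope) indices are i = 4, i = 3, i = 2, i = 1, i = 0.
Intersections between consecutive envelope lines give the roots: for adjacent envelope indices i < j the intersection is x = (a_i − a_j) / (j − i). Reading off the sorted break points: {-2, 1, 4, 7}.
Verification: at each break x_0, at least two indices attain the minimum of min_i(a_i + i · x_0).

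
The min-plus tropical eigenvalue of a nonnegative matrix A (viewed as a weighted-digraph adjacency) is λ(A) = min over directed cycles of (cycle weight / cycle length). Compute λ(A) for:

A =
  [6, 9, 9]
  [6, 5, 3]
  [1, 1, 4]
λ(A) = 2

Enumerate directed cycles and compute their means (weight / length). Sample:
  cycle 0 → 0: weight = 6, length = 1, mean = 6/1 ≈ 6.000
  cycle 1 → 1: weight = 5, length = 1, mean = 5/1 ≈ 5.000
  cycle 2 → 2: weight = 4, length = 1, mean = 4/1 ≈ 4.000
  cycle 0 → 1 → 0: weight = 15, length = 2, mean = 15/2 ≈ 7.500
  cycle 0 → 2 → 0: weight = 10, length = 2, mean = 10/2 ≈ 5.000
  cycle 1 → 0 → 1: weight = 15, length = 2, mean = 15/2 ≈ 7.500
Minimum mean = 2.000, attained e.g. along the cycle 1 → 2 → 1 with weight 4 and length 2. So λ(A) = 4/2 = 2.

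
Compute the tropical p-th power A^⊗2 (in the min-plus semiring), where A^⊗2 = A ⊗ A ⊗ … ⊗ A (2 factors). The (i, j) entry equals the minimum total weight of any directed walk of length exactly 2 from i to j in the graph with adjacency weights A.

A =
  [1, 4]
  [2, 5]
A^⊗2 =
  [2, 5]
  [3, 6]

Each entry (A^⊗2)_ij equals the minimum over all length-2 walks i = v_0 → v_1 → … → v_2 = j of Σ_t A[v_t][v_{t+1}]. For example, for (i, j) = (0, 1) we minimise over 2 possible intermediate vertex sequences; the minimum is 5, attained along the walk 0 → 0 → 1.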